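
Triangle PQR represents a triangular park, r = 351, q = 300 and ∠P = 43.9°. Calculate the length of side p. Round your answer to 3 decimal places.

By the law of cosines, p² = q² + r² − 2·q·r·cos P = 61453, so p ≈ 247.9.

247.897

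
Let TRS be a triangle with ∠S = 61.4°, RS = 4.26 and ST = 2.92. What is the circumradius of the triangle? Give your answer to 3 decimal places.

By the law of cosines, TR² = RS² + ST² − 2·RS·ST·cos S = 14.765, so TR ≈ 3.8425.
Area = ½·RS·ST·sin S ≈ 5.4607.
Circumradius = TR/(2 sin S) ≈ 2.1883.

2.188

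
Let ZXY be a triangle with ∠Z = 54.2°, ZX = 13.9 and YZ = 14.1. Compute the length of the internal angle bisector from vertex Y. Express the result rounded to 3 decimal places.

By the law of cosines, XY² = YZ² + ZX² − 2·YZ·ZX·cos Z = 162.73, so XY ≈ 12.756.
Law of cosines again: cos Y = (XY² + YZ² − ZX²)/(2·XY·YZ) ≈ 0.46793, so ∠Y ≈ 62.10°.
The bisector from Y has length 2·XY·YZ·cos(∠Y/2)/(XY+YZ) ≈ 11.475.

t_Y ≈ 11.475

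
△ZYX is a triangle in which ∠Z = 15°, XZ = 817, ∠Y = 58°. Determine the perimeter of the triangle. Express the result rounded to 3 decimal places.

perimeter ≈ 1987.637

The third angle is ∠X = 180° − ∠Z − ∠Y = 107.00°.
Law of sines: YX = XZ·sin Z/sin Y ≈ 249.34.
Law of sines: ZY = XZ·sin X/sin Y ≈ 921.29.
Semiperimeter s = (249.34+817+921.29)/2 = 993.82.
Perimeter = 249.34 + 817 + 921.29 = 1987.6.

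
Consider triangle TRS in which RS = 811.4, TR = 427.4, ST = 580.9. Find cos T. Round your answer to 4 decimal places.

cos T ≈ -0.2784

By the law of cosines, cos T = (ST² + TR² − RS²) / (2·ST·TR) ≈ -0.27843, so ∠T ≈ 106.17°.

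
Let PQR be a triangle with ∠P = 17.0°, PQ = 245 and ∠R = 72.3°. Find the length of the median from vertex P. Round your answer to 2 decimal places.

The third angle is ∠Q = 180° − ∠R − ∠P = 90.70°.
Law of sines: QR = PQ·sin P/sin R ≈ 75.19.
Law of sines: RP = PQ·sin Q/sin R ≈ 257.16.
Median from P: ½√(2·RP² + 2·PQ² − QR²) ≈ 248.32.

m_P ≈ 248.32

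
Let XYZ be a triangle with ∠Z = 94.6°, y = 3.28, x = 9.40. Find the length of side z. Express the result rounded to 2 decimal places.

10.20

By the law of cosines, z² = x² + y² − 2·x·y·cos Z = 104.06, so z ≈ 10.201.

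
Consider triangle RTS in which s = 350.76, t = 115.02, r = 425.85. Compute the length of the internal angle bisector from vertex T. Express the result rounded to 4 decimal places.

382.2233

By the law of cosines, cos T = (s² + r² − t²) / (2·s·r) ≈ 0.97459, so ∠T ≈ 12.94°.
The bisector from T has length 2·s·r·cos(∠T/2)/(s+r) ≈ 382.22.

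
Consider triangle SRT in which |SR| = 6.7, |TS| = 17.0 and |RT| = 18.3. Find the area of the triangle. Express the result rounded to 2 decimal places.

56.95

Semiperimeter s = (18.3 + 17 + 6.7)/2 = 21.
Heron's formula: area = √(21·2.7·4·14.3) ≈ 56.949.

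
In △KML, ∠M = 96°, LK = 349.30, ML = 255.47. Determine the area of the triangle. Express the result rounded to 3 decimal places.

27058.698

Law of sines: sin K = ML·sin M/LK ≈ 0.72737.
Since LK ≥ ML, only the acute value applies: ∠K ≈ 46.67°.
Then ∠L = 180° − ∠M − ∠K ≈ 37.33°.
Law of sines gives KM = LK·sin L/sin M ≈ 213.
Area = ½·LK·ML·sin L ≈ 27059.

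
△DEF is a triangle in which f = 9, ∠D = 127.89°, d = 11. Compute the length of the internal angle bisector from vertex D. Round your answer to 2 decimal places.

1.91

Law of sines: sin F = f·sin D/d ≈ 0.64570.
Since d ≥ f, only the acute value applies: ∠F ≈ 40.22°.
Then ∠E = 180° − ∠D − ∠F ≈ 11.89°.
Law of sines gives e = d·sin E/sin D ≈ 2.8722.
The bisector from D has length 2·e·f·cos(∠D/2)/(e+f) ≈ 1.9127.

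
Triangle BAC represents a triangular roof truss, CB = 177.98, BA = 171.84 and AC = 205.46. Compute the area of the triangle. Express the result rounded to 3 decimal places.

area ≈ 14536.262

Semiperimeter s = (205.46 + 177.98 + 171.84)/2 = 277.64.
Heron's formula: area = √(277.64·72.18·99.66·105.8) ≈ 14536.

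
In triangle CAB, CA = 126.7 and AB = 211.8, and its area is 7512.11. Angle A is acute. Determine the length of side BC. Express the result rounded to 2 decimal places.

128.23

From area = ½·CA·AB·sin A, we get sin A = 2·area/(CA·AB) ≈ 0.55987.
Taking the acute solution, ∠A ≈ 34.05°.
Law of cosines then gives BC ≈ 128.23.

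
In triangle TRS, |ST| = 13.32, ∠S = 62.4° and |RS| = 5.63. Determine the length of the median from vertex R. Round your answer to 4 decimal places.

m_R ≈ 6.4272

By the law of cosines, |TR|² = |RS|² + |ST|² − 2·|RS|·|ST|·cos S = 139.63, so |TR| ≈ 11.817.
Median from R: ½√(2·|TR|² + 2·|RS|² − |ST|²) ≈ 6.4272.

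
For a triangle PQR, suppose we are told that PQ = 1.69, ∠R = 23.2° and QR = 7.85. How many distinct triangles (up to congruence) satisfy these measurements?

QR·sin R = 7.85·sin(23.2°) ≈ 3.092.
Since PQ = 1.69 < 3.092 = QR sin R, no triangle exists.

0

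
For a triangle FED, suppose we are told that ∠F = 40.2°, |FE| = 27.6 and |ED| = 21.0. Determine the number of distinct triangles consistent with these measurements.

|FE|·sin F = 27.6·sin(40.2°) ≈ 17.81.
Since |FE| sin F < |ED| < |FE| (17.81 < 21.0 < 27.6), two triangles exist.

2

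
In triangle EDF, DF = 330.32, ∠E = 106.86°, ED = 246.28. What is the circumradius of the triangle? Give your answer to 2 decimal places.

172.58

Law of sines: sin F = ED·sin E/DF ≈ 0.71353.
Since DF ≥ ED, only the acute value applies: ∠F ≈ 45.52°.
Then ∠D = 180° − ∠E − ∠F ≈ 27.62°.
Law of sines gives FE = DF·sin D/sin E ≈ 160.
Circumradius = DF/(2 sin E) ≈ 172.58.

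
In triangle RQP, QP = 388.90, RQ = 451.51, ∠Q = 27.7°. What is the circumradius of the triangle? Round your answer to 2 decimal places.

226.06

By the law of cosines, PR² = RQ² + QP² − 2·RQ·QP·cos Q = 44168, so PR ≈ 210.16.
Area = ½·RQ·QP·sin Q ≈ 40811.
Circumradius = PR/(2 sin Q) ≈ 226.06.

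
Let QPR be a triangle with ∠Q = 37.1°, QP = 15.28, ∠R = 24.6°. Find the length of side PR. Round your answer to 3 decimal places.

22.141

The third angle is ∠P = 180° − ∠R − ∠Q = 118.30°.
Law of sines: PR = QP·sin Q/sin R ≈ 22.141.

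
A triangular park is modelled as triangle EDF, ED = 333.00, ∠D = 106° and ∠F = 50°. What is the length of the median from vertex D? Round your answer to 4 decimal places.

The third angle is ∠E = 180° − ∠D − ∠F = 24.00°.
Law of sines: DF = ED·sin E/sin F ≈ 176.81.
Law of sines: FE = ED·sin D/sin F ≈ 417.86.
Median from D: ½√(2·ED² + 2·DF² − FE²) ≈ 165.6.

165.5995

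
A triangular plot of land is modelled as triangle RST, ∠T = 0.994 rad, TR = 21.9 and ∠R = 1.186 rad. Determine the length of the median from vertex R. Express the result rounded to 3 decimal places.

m_R ≈ 18.362

The third angle is ∠S = π − ∠T − ∠R = 0.962 rad.
Law of sines: ST = TR·sin R/sin S ≈ 24.751.
Law of sines: RS = TR·sin T/sin S ≈ 22.384.
Median from R: ½√(2·TR² + 2·RS² − ST²) ≈ 18.362.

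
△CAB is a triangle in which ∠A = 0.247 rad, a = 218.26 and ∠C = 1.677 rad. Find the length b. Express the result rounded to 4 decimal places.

837.5866

The third angle is ∠B = π − ∠C − ∠A = 1.218 rad.
Law of sines: b = a·sin B/sin A ≈ 837.59.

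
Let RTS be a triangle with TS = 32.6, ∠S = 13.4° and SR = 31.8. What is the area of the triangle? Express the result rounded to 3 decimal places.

Area = ½·TS·SR·sin S ≈ 120.12.

area ≈ 120.124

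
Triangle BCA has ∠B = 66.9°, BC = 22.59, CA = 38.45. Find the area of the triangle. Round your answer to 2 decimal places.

Law of sines: sin A = BC·sin B/CA ≈ 0.54041.
Since CA ≥ BC, only the acute value applies: ∠A ≈ 32.71°.
Then ∠C = 180° − ∠B − ∠A ≈ 80.39°.
Law of sines gives AB = CA·sin C/sin B ≈ 41.215.
Area = ½·CA·BC·sin C ≈ 428.2.

428.20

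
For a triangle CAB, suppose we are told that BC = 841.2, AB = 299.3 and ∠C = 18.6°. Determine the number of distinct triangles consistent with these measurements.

BC·sin C = 841.2·sin(18.6°) ≈ 268.3.
Since BC sin C < AB < BC (268.3 < 299.3 < 841.2), two triangles exist.

2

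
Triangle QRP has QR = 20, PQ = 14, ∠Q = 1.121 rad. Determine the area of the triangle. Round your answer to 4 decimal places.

126.0750

Area = ½·PQ·QR·sin Q ≈ 126.07.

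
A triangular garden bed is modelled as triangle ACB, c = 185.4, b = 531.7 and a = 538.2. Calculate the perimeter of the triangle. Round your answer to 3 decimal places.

Perimeter = 538.2 + 185.4 + 531.7 = 1255.3.

perimeter ≈ 1255.300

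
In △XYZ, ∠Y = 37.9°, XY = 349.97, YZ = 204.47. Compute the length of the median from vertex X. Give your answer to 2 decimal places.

By the law of cosines, ZX² = XY² + YZ² − 2·XY·YZ·cos Y = 51356, so ZX ≈ 226.62.
Median from X: ½√(2·ZX² + 2·XY² − YZ²) ≈ 276.52.

m_X ≈ 276.52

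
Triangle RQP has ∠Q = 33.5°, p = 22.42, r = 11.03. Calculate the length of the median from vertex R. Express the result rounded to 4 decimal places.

m_R ≈ 18.0792

By the law of cosines, q² = p² + r² − 2·p·r·cos Q = 211.89, so q ≈ 14.556.
Median from R: ½√(2·q² + 2·p² − r²) ≈ 18.079.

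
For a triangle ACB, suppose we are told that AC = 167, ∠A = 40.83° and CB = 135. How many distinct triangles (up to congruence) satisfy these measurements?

AC·sin A = 167·sin(40.83°) ≈ 109.2.
Since AC sin A < CB < AC (109.2 < 135 < 167), two triangles exist.

2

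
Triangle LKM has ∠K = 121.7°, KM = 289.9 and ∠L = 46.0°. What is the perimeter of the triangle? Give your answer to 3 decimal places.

The third angle is ∠M = 180° − ∠L − ∠K = 12.30°.
Law of sines: ML = KM·sin K/sin L ≈ 342.88.
Law of sines: LK = KM·sin M/sin L ≈ 85.853.
Semiperimeter s = (289.9+342.88+85.853)/2 = 359.32.
Perimeter = 289.9 + 342.88 + 85.853 = 718.64.

718.637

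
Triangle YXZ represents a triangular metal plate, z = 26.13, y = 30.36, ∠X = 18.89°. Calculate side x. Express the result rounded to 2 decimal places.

10.17

By the law of cosines, x² = z² + y² − 2·z·y·cos X = 103.34, so x ≈ 10.166.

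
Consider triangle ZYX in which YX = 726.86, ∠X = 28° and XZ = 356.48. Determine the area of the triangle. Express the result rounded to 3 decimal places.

Area = ½·YX·XZ·sin X ≈ 60823.

area ≈ 60822.635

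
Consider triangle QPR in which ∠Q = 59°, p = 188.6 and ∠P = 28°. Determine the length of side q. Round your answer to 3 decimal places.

The third angle is ∠R = 180° − ∠Q − ∠P = 93.00°.
Law of sines: q = p·sin Q/sin P ≈ 344.35.

344.348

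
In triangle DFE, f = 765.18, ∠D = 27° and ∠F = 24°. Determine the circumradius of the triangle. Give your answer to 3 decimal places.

The third angle is ∠E = 180° − ∠D − ∠F = 129.00°.
Law of sines: d = f·sin D/sin F ≈ 854.08.
Law of sines: e = f·sin E/sin F ≈ 1462.
Circumradius = f/(2 sin F) ≈ 940.63.

R ≈ 940.633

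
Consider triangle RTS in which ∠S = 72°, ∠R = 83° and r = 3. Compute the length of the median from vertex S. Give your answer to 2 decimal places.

The third angle is ∠T = 180° − ∠S − ∠R = 25.00°.
Law of sines: t = r·sin T/sin R ≈ 1.2774.
Law of sines: s = r·sin S/sin R ≈ 2.8746.
Median from S: ½√(2·r² + 2·t² − s²) ≈ 1.8028.

m_S ≈ 1.80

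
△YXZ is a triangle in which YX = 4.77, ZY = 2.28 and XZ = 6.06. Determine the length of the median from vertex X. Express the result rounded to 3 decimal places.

5.333

Median from X: ½√(2·YX² + 2·XZ² − ZY²) ≈ 5.3328.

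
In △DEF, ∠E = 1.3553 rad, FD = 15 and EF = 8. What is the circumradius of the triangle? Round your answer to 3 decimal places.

Law of sines: sin D = EF·sin E/FD ≈ 0.52100.
Since FD ≥ EF, only the acute value applies: ∠D ≈ 0.5480 rad.
Then ∠F = π − ∠E − ∠D ≈ 1.2383 rad.
Law of sines gives DE = FD·sin F/sin E ≈ 14.514.
Circumradius = FD/(2 sin E) ≈ 7.6776.

7.678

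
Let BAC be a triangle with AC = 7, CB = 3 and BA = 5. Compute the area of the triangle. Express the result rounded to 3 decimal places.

6.495

Semiperimeter s = (7 + 3 + 5)/2 = 7.5.
Heron's formula: area = √(7.5·0.5·4.5·2.5) ≈ 6.4952.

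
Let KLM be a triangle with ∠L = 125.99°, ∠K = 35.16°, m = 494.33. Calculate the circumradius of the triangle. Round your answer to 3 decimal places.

The third angle is ∠M = 180° − ∠K − ∠L = 18.85°.
Law of sines: k = m·sin K/sin M ≈ 881.07.
Law of sines: l = m·sin L/sin M ≈ 1238.
Circumradius = m/(2 sin M) ≈ 765.

R ≈ 765.000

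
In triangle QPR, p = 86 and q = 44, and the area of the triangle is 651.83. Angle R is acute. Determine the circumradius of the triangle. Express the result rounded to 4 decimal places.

68.4933

From area = ½·q·p·sin R, we get sin R = 2·area/(q·p) ≈ 0.34452.
Taking the acute solution, ∠R ≈ 20.15°.
Law of cosines then gives r ≈ 47.194.
Circumradius = r/(2 sin R) ≈ 68.493.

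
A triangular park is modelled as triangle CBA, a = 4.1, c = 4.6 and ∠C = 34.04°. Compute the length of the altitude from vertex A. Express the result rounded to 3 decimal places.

Law of sines: sin A = a·sin C/c ≈ 0.49893.
Since c ≥ a, only the acute value applies: ∠A ≈ 29.93°.
Then ∠B = 180° − ∠C − ∠A ≈ 116.03°.
Law of sines gives b = c·sin B/sin C ≈ 7.384.
Area = ½·c·a·sin B ≈ 8.4734.
The altitude from A has length 2·area/a ≈ 4.1334.

4.133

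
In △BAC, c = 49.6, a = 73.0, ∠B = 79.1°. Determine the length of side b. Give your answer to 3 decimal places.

By the law of cosines, b² = a² + c² − 2·a·c·cos B = 6419.8, so b ≈ 80.124.

80.124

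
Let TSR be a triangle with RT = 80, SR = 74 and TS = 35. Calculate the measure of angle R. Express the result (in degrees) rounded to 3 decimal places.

25.897

By the law of cosines, cos R = (SR² + RT² − TS²) / (2·SR·RT) ≈ 0.89958, so ∠R ≈ 25.90°.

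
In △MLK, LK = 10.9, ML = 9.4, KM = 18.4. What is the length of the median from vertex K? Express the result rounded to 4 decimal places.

Median from K: ½√(2·LK² + 2·KM² − ML²) ≈ 14.373.

m_K ≈ 14.3734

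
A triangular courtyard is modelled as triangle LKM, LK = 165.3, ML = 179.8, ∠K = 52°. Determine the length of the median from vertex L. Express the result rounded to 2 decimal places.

Law of sines: sin M = LK·sin K/ML ≈ 0.72446.
Since ML ≥ LK, only the acute value applies: ∠M ≈ 46.42°.
Then ∠L = 180° − ∠K − ∠M ≈ 81.58°.
Law of sines gives KM = ML·sin L/sin K ≈ 225.71.
Median from L: ½√(2·ML² + 2·LK² − KM²) ≈ 130.73.

130.73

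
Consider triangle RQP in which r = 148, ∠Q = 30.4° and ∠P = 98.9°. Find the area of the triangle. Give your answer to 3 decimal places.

7075.562

The third angle is ∠R = 180° − ∠Q − ∠P = 50.70°.
Law of sines: q = r·sin Q/sin R ≈ 96.781.
Law of sines: p = r·sin P/sin R ≈ 188.95.
Area = ½·r·q·sin P ≈ 7075.6.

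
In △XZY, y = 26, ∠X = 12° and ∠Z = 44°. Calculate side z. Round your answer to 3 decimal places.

21.786

The third angle is ∠Y = 180° − ∠X − ∠Z = 124.00°.
Law of sines: z = y·sin Z/sin Y ≈ 21.786.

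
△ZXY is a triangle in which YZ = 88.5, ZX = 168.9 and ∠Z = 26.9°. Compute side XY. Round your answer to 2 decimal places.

By the law of cosines, XY² = YZ² + ZX² − 2·YZ·ZX·cos Z = 9698.9, so XY ≈ 98.483.

98.48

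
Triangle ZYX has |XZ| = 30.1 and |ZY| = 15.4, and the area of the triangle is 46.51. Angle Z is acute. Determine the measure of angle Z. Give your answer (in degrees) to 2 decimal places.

From area = ½·|XZ|·|ZY|·sin Z, we get sin Z = 2·area/(|XZ|·|ZY|) ≈ 0.20067.
Taking the acute solution, ∠Z ≈ 11.58°.

11.58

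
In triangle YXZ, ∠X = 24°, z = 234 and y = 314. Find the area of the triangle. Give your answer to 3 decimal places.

area ≈ 14942.691

Area = ½·z·y·sin X ≈ 14943.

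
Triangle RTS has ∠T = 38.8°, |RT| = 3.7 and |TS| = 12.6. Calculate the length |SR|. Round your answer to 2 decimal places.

9.99

By the law of cosines, |SR|² = |RT|² + |TS|² − 2·|RT|·|TS|·cos T = 99.785, so |SR| ≈ 9.9892.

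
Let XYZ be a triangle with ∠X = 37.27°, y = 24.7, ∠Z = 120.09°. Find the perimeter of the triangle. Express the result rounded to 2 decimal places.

119.08

The third angle is ∠Y = 180° − ∠Z − ∠X = 22.64°.
Law of sines: x = y·sin X/sin Y ≈ 38.857.
Law of sines: z = y·sin Z/sin Y ≈ 55.519.
Semiperimeter s = (38.857+24.7+55.519)/2 = 59.538.
Perimeter = 38.857 + 24.7 + 55.519 = 119.08.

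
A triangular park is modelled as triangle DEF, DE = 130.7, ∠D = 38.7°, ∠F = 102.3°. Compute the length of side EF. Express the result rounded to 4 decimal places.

83.6391

The third angle is ∠E = 180° − ∠F − ∠D = 39.00°.
Law of sines: EF = DE·sin D/sin F ≈ 83.639.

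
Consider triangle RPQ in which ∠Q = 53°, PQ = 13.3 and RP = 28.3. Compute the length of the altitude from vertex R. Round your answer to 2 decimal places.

Law of sines: sin R = PQ·sin Q/RP ≈ 0.37533.
Since RP ≥ PQ, only the acute value applies: ∠R ≈ 22.04°.
Then ∠P = 180° − ∠Q − ∠R ≈ 104.96°.
Law of sines gives QR = RP·sin P/sin Q ≈ 34.235.
Area = ½·RP·PQ·sin P ≈ 181.82.
The altitude from R has length 2·area/PQ ≈ 27.341.

h_R ≈ 27.34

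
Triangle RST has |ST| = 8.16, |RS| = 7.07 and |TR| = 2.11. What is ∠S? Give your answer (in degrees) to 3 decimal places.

13.661

By the law of cosines, cos S = (|RS|² + |ST|² − |TR|²) / (2·|RS|·|ST|) ≈ 0.97171, so ∠S ≈ 13.66°.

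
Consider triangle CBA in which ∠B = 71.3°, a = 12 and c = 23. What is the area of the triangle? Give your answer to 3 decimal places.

Area = ½·a·c·sin B ≈ 130.72.

130.715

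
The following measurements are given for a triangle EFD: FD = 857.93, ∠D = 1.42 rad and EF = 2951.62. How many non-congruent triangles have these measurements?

FD·sin D = 857.93·sin(1.42 rad) ≈ 848.2.
Since EF ≥ FD, exactly one triangle exists.

1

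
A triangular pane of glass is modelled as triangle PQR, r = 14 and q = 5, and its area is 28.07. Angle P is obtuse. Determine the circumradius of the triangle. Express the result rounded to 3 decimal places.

10.881

From area = ½·q·r·sin P, we get sin P = 2·area/(q·r) ≈ 0.80200.
Taking the obtuse solution, ∠P ≈ 126.68°.
Law of cosines then gives p ≈ 17.454.
Circumradius = p/(2 sin P) ≈ 10.881.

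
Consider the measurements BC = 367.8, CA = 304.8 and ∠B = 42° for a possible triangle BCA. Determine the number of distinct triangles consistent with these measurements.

BC·sin B = 367.8·sin(42°) ≈ 246.1.
Since BC sin B < CA < BC (246.1 < 304.8 < 367.8), two triangles exist.

2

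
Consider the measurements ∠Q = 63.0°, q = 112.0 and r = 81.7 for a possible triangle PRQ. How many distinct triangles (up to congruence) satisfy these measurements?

1

r·sin Q = 81.7·sin(63.0°) ≈ 72.8.
Since q ≥ r, exactly one triangle exists.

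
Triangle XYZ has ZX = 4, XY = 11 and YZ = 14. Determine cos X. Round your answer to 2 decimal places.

-0.67

By the law of cosines, cos X = (ZX² + XY² − YZ²) / (2·ZX·XY) ≈ -0.67045, so ∠X ≈ 2.306 rad.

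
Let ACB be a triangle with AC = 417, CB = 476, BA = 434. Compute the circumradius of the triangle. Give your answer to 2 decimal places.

R ≈ 256.72

By the law of cosines, cos A = (BA² + AC² − CB²) / (2·BA·AC) ≈ 0.37482, so ∠A ≈ 1.1866 rad.
Circumradius = CB/(2 sin A) ≈ 256.72.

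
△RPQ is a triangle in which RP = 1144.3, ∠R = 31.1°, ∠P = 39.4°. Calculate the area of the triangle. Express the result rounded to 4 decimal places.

The third angle is ∠Q = 180° − ∠R − ∠P = 109.50°.
Law of sines: PQ = RP·sin R/sin Q ≈ 627.03.
Law of sines: QR = RP·sin P/sin Q ≈ 770.52.
Area = ½·RP·PQ·sin P ≈ 2.2771e+05.

area ≈ 227714.6513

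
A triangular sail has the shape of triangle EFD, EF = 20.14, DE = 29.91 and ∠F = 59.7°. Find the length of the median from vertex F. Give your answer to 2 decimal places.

m_F ≈ 23.96

Law of sines: sin D = EF·sin F/DE ≈ 0.58137.
Since DE ≥ EF, only the acute value applies: ∠D ≈ 35.55°.
Then ∠E = 180° − ∠F − ∠D ≈ 84.75°.
Law of sines gives FD = DE·sin E/sin F ≈ 34.497.
Median from F: ½√(2·EF² + 2·FD² − DE²) ≈ 23.962.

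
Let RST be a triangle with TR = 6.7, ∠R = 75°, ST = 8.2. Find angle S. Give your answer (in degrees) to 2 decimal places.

Law of sines: sin S = TR·sin R/ST ≈ 0.78923.
Since ST ≥ TR, only the acute value applies: ∠S ≈ 52.11°.
Then ∠T = 180° − ∠R − ∠S ≈ 52.89°.

∠S ≈ 52.11°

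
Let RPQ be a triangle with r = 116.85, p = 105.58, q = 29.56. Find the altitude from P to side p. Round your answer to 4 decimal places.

h_P ≈ 28.5305

Semiperimeter s = (116.85 + 105.58 + 29.56)/2 = 126.
Heron's formula: area = √(126·9.145·20.415·96.435) ≈ 1506.1.
The altitude from P has length 2·area/p ≈ 28.53.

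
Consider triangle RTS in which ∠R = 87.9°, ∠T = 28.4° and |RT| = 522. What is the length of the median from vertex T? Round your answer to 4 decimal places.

m_T ≈ 535.1271

The third angle is ∠S = 180° − ∠R − ∠T = 63.70°.
Law of sines: |TS| = |RT|·sin R/sin S ≈ 581.88.
Law of sines: |SR| = |RT|·sin T/sin S ≈ 276.94.
Median from T: ½√(2·|RT|² + 2·|TS|² − |SR|²) ≈ 535.13.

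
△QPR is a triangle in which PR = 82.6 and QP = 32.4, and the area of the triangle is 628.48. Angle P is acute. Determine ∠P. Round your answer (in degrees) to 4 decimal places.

From area = ½·QP·PR·sin P, we get sin P = 2·area/(QP·PR) ≈ 0.46967.
Taking the acute solution, ∠P ≈ 28.01°.

28.0131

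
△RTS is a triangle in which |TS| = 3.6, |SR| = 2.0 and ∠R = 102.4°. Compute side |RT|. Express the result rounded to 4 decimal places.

2.5945

Law of sines: sin T = |SR|·sin R/|TS| ≈ 0.54260.
Since |TS| ≥ |SR|, only the acute value applies: ∠T ≈ 32.86°.
Then ∠S = 180° − ∠R − ∠T ≈ 44.74°.
Law of sines gives |RT| = |TS|·sin S/sin R ≈ 2.5945.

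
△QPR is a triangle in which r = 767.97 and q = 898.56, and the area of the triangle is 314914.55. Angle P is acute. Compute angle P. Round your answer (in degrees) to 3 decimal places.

∠P ≈ 65.882°

From area = ½·r·q·sin P, we get sin P = 2·area/(r·q) ≈ 0.91271.
Taking the acute solution, ∠P ≈ 65.88°.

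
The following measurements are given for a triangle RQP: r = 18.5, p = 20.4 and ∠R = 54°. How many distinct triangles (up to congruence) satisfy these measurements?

p·sin R = 20.4·sin(54°) ≈ 16.5.
Since p sin R < r < p (16.5 < 18.5 < 20.4), two triangles exist.

2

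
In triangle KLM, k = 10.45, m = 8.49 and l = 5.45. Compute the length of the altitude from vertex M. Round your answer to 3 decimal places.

Semiperimeter s = (10.45 + 5.45 + 8.49)/2 = 12.195.
Heron's formula: area = √(12.195·1.745·6.745·3.705) ≈ 23.061.
The altitude from M has length 2·area/m ≈ 5.4325.

h_M ≈ 5.432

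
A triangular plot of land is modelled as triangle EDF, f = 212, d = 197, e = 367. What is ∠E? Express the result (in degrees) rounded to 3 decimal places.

∠E ≈ 127.576°

By the law of cosines, cos E = (d² + f² − e²) / (2·d·f) ≈ -0.60981, so ∠E ≈ 127.58°.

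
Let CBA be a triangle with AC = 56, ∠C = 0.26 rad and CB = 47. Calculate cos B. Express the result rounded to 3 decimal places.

-0.443

By the law of cosines, BA² = AC² + CB² − 2·AC·CB·cos C = 257.92, so BA ≈ 16.06.
Law of cosines again: cos B = (CB² + BA² − AC²)/(2·CB·BA) ≈ -0.44320, so ∠B ≈ 2.030 rad.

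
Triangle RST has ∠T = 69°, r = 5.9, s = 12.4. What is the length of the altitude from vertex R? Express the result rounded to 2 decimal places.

h_R ≈ 11.58

By the law of cosines, t² = r² + s² − 2·r·s·cos T = 136.13, so t ≈ 11.668.
Area = ½·r·s·sin T ≈ 34.15.
The altitude from R has length 2·area/r ≈ 11.576.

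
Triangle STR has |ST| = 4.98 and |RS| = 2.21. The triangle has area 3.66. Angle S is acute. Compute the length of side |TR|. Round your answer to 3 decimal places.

From area = ½·|RS|·|ST|·sin S, we get sin S = 2·area/(|RS|·|ST|) ≈ 0.66510.
Taking the acute solution, ∠S ≈ 41.69°.
Law of cosines then gives |TR| ≈ 3.6397.

3.640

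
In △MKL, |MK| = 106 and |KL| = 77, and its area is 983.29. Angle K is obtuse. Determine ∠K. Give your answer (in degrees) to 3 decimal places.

∠K ≈ 166.058°

From area = ½·|MK|·|KL|·sin K, we get sin K = 2·area/(|MK|·|KL|) ≈ 0.24094.
Taking the obtuse solution, ∠K ≈ 166.06°.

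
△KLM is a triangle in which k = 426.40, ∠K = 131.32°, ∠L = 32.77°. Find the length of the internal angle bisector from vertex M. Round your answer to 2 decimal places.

The third angle is ∠M = 180° − ∠K − ∠L = 15.91°.
Law of sines: l = k·sin L/sin K ≈ 307.31.
Law of sines: m = k·sin M/sin K ≈ 155.64.
The bisector from M has length 2·k·l·cos(∠M/2)/(k+l) ≈ 353.75.

353.75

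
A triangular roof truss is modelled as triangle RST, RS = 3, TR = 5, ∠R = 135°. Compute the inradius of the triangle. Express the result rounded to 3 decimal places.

0.687

By the law of cosines, ST² = TR² + RS² − 2·TR·RS·cos R = 55.213, so ST ≈ 7.4306.
Area = ½·TR·RS·sin R ≈ 5.3033.
Semiperimeter s = (7.4306+5+3)/2 = 7.7153.
Inradius = area/s = 5.3033/7.7153 ≈ 0.68738.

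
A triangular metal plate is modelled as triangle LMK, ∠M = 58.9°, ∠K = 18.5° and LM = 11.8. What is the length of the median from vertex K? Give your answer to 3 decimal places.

The third angle is ∠L = 180° − ∠M − ∠K = 102.60°.
Law of sines: MK = LM·sin L/sin K ≈ 36.293.
Law of sines: KL = LM·sin M/sin K ≈ 31.843.
Median from K: ½√(2·MK² + 2·KL² − LM²) ≈ 33.627.

m_K ≈ 33.627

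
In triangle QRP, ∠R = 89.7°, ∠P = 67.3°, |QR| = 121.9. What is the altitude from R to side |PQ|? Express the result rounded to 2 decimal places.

47.63

The third angle is ∠Q = 180° − ∠R − ∠P = 23.00°.
Law of sines: |RP| = |QR|·sin Q/sin P ≈ 51.629.
Law of sines: |PQ| = |QR|·sin R/sin P ≈ 132.13.
Area = ½·|QR|·|RP|·sin R ≈ 3146.8.
The altitude from R has length 2·area/|PQ| ≈ 47.63.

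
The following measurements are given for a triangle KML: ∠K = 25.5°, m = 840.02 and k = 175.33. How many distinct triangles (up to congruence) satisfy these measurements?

m·sin K = 840.02·sin(25.5°) ≈ 361.6.
Since k = 175.33 < 361.6 = m sin K, no triangle exists.

0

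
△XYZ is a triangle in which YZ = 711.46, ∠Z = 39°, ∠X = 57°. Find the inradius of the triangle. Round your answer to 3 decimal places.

The third angle is ∠Y = 180° − ∠Z − ∠X = 84.00°.
Law of sines: ZX = YZ·sin Y/sin X ≈ 843.67.
Law of sines: XY = YZ·sin Z/sin X ≈ 533.86.
Area = ½·YZ·ZX·sin Z ≈ 1.8887e+05.
Semiperimeter s = (711.46+843.67+533.86)/2 = 1044.5.
Inradius = area/s = 1.8887e+05/1044.5 ≈ 180.82.

180.825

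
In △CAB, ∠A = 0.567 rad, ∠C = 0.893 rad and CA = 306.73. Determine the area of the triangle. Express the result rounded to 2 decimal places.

The third angle is ∠B = π − ∠C − ∠A = 1.682 rad.
Law of sines: AB = CA·sin C/sin B ≈ 240.4.
Law of sines: BC = CA·sin A/sin B ≈ 165.76.
Area = ½·CA·AB·sin A ≈ 19803.

19802.73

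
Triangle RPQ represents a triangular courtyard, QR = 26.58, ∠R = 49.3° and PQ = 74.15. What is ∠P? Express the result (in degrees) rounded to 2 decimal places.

Law of sines: sin P = QR·sin R/PQ ≈ 0.27176.
Since PQ ≥ QR, only the acute value applies: ∠P ≈ 15.77°.
Then ∠Q = 180° − ∠R − ∠P ≈ 114.93°.

∠P ≈ 15.77°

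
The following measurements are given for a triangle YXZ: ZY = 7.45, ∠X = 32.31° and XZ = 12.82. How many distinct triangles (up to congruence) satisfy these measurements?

2

XZ·sin X = 12.82·sin(32.31°) ≈ 6.852.
Since XZ sin X < ZY < XZ (6.852 < 7.45 < 12.82), two triangles exist.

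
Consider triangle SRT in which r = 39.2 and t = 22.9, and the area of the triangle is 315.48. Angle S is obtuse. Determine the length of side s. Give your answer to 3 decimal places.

From area = ½·r·t·sin S, we get sin S = 2·area/(r·t) ≈ 0.70288.
Taking the obtuse solution, ∠S ≈ 135.34°.
Law of cosines then gives s ≈ 57.776.

57.776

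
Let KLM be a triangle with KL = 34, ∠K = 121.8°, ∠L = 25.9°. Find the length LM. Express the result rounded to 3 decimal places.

The third angle is ∠M = 180° − ∠K − ∠L = 32.30°.
Law of sines: LM = KL·sin K/sin M ≈ 54.077.

54.077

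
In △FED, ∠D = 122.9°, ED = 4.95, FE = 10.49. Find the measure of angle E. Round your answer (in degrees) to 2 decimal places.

33.76

Law of sines: sin F = ED·sin D/FE ≈ 0.39620.
Since FE ≥ ED, only the acute value applies: ∠F ≈ 23.34°.
Then ∠E = 180° − ∠D − ∠F ≈ 33.76°.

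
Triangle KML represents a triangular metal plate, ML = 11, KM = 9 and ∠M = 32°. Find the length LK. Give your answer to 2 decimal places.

5.84

By the law of cosines, LK² = KM² + ML² − 2·KM·ML·cos M = 34.086, so LK ≈ 5.8384.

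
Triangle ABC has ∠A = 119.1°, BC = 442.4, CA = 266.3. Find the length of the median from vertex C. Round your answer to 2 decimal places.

Law of sines: sin B = CA·sin A/BC ≈ 0.52596.
Since BC ≥ CA, only the acute value applies: ∠B ≈ 31.73°.
Then ∠C = 180° − ∠A − ∠B ≈ 29.17°.
Law of sines gives AB = BC·sin C/sin A ≈ 246.75.
Median from C: ½√(2·BC² + 2·CA² − AB²) ≈ 343.65.

m_C ≈ 343.65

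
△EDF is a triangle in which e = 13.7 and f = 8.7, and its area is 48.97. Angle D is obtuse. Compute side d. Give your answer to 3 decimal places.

From area = ½·f·e·sin D, we get sin D = 2·area/(f·e) ≈ 0.82171.
Taking the obtuse solution, ∠D ≈ 124.74°.
Law of cosines then gives d ≈ 19.981.

19.981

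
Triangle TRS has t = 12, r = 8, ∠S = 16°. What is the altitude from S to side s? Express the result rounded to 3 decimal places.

5.466

By the law of cosines, s² = t² + r² − 2·t·r·cos S = 23.438, so s ≈ 4.8413.
Area = ½·t·r·sin S ≈ 13.231.
The altitude from S has length 2·area/s ≈ 5.4658.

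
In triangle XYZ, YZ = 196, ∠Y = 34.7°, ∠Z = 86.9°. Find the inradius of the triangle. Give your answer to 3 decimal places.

The third angle is ∠X = 180° − ∠Y − ∠Z = 58.40°.
Law of sines: ZX = YZ·sin Y/sin X ≈ 131.
Law of sines: XY = YZ·sin Z/sin X ≈ 229.78.
Area = ½·YZ·ZX·sin Z ≈ 12820.
Semiperimeter s = (196+131+229.78)/2 = 278.39.
Inradius = area/s = 12820/278.39 ≈ 46.048.

46.048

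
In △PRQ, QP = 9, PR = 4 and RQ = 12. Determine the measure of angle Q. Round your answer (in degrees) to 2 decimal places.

14.63

By the law of cosines, cos Q = (RQ² + QP² − PR²) / (2·RQ·QP) ≈ 0.96759, so ∠Q ≈ 14.63°.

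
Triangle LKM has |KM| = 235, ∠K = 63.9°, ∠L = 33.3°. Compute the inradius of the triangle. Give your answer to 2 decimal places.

The third angle is ∠M = 180° − ∠L − ∠K = 82.80°.
Law of sines: |ML| = |KM|·sin K/sin L ≈ 384.39.
Law of sines: |LK| = |KM|·sin M/sin L ≈ 424.66.
Area = ½·|KM|·|ML|·sin M ≈ 44809.
Semiperimeter s = (235+384.39+424.66)/2 = 522.02.
Inradius = area/s = 44809/522.02 ≈ 85.838.

r ≈ 85.84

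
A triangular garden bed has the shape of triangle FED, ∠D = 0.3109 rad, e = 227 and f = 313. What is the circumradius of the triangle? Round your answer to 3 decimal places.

By the law of cosines, d² = f² + e² − 2·f·e·cos D = 14209, so d ≈ 119.2.
Area = ½·f·e·sin D ≈ 10868.
Circumradius = d/(2 sin D) ≈ 194.82.

194.824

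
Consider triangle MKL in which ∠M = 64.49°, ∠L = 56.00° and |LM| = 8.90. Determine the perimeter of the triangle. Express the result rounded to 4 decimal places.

perimeter ≈ 26.7838

The third angle is ∠K = 180° − ∠L − ∠M = 59.51°.
Law of sines: |KL| = |LM|·sin M/sin K ≈ 9.3213.
Law of sines: |MK| = |LM|·sin L/sin K ≈ 8.5625.
Semiperimeter s = (9.3213+8.9+8.5625)/2 = 13.392.
Perimeter = 9.3213 + 8.9 + 8.5625 = 26.784.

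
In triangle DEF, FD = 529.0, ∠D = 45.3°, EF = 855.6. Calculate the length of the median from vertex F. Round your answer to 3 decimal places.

m_F ≈ 425.064

Law of sines: sin E = FD·sin D/EF ≈ 0.43947.
Since EF ≥ FD, only the acute value applies: ∠E ≈ 26.07°.
Then ∠F = 180° − ∠D − ∠E ≈ 108.63°.
Law of sines gives DE = EF·sin F/sin D ≈ 1140.6.
Median from F: ½√(2·EF² + 2·FD² − DE²) ≈ 425.06.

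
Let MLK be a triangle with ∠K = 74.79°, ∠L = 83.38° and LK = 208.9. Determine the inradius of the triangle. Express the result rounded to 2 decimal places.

The third angle is ∠M = 180° − ∠L − ∠K = 21.83°.
Law of sines: KM = LK·sin L/sin M ≈ 558.03.
Law of sines: ML = LK·sin K/sin M ≈ 542.1.
Area = ½·LK·KM·sin K ≈ 56245.
Semiperimeter s = (208.9+558.03+542.1)/2 = 654.52.
Inradius = area/s = 56245/654.52 ≈ 85.933.

85.93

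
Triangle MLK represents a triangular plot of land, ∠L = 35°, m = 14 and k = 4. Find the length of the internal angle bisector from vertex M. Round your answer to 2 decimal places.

By the law of cosines, l² = k² + m² − 2·k·m·cos L = 120.25, so l ≈ 10.966.
Law of cosines again: cos M = (l² + k² − m²)/(2·l·k) ≈ -0.68102, so ∠M ≈ 132.92°.
The bisector from M has length 2·l·k·cos(∠M/2)/(l+k) ≈ 2.341.

t_M ≈ 2.34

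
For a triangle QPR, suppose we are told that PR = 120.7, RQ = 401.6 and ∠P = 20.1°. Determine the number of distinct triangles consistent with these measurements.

PR·sin P = 120.7·sin(20.1°) ≈ 41.48.
Since RQ ≥ PR, exactly one triangle exists.

1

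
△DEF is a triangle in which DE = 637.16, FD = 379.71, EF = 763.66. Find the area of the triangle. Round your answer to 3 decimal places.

Semiperimeter s = (763.66 + 379.71 + 637.16)/2 = 890.26.
Heron's formula: area = √(890.26·126.6·510.55·253.1) ≈ 1.2069e+05.

area ≈ 120685.948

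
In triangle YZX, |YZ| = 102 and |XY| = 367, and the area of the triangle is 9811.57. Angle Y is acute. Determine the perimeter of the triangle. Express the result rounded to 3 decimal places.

From area = ½·|XY|·|YZ|·sin Y, we get sin Y = 2·area/(|XY|·|YZ|) ≈ 0.52421.
Taking the acute solution, ∠Y ≈ 0.552 rad.
Law of cosines then gives |ZX| ≈ 285.19.
Perimeter = 285.19 + 367 + 102 = 754.19.

754.195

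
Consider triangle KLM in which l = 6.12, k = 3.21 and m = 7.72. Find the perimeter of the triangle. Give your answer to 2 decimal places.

Perimeter = 3.21 + 6.12 + 7.72 = 17.05.

perimeter ≈ 17.05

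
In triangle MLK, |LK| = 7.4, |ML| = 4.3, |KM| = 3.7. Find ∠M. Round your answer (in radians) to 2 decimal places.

By the law of cosines, cos M = (|KM|² + |ML|² − |LK|²) / (2·|KM|·|ML|) ≈ -0.70962, so ∠M ≈ 2.360 rad.

∠M ≈ 2.36 rad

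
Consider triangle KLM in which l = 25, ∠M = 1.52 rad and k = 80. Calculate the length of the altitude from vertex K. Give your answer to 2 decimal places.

24.97

By the law of cosines, m² = k² + l² − 2·k·l·cos M = 6821.9, so m ≈ 82.595.
Area = ½·k·l·sin M ≈ 998.71.
The altitude from K has length 2·area/k ≈ 24.968.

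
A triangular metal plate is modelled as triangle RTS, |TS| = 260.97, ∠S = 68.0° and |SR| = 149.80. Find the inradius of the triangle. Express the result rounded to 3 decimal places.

r ≈ 55.064

By the law of cosines, |RT|² = |TS|² + |SR|² − 2·|TS|·|SR|·cos S = 61256, so |RT| ≈ 247.5.
Area = ½·|TS|·|SR|·sin S ≈ 18123.
Semiperimeter s = (260.97+149.8+247.5)/2 = 329.13.
Inradius = area/s = 18123/329.13 ≈ 55.064.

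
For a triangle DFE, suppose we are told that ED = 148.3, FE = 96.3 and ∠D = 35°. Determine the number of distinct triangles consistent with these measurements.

ED·sin D = 148.3·sin(35°) ≈ 85.06.
Since ED sin D < FE < ED (85.06 < 96.3 < 148.3), two triangles exist.

2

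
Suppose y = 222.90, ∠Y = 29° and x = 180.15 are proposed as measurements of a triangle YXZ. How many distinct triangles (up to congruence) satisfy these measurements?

1

x·sin Y = 180.15·sin(29°) ≈ 87.34.
Since y ≥ x, exactly one triangle exists.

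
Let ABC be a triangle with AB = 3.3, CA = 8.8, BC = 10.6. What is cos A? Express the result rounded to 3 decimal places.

By the law of cosines, cos A = (CA² + AB² − BC²) / (2·CA·AB) ≈ -0.41374, so ∠A ≈ 114.44°.

-0.414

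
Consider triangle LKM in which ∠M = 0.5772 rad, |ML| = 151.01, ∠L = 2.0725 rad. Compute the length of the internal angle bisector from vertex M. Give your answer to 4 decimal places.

The third angle is ∠K = π − ∠M − ∠L = 0.4919 rad.
Law of sines: |KM| = |ML|·sin L/sin K ≈ 280.33.
Law of sines: |LK| = |ML|·sin M/sin K ≈ 174.47.
The bisector from M has length 2·|KM|·|ML|·cos(∠M/2)/(|KM|+|ML|) ≈ 188.17.

188.1675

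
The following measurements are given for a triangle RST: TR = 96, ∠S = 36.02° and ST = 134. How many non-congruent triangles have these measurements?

2

ST·sin S = 134·sin(36.02°) ≈ 78.8.
Since ST sin S < TR < ST (78.8 < 96 < 134), two triangles exist.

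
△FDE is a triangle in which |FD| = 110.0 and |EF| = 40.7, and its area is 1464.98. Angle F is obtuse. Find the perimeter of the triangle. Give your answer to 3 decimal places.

From area = ½·|EF|·|FD|·sin F, we get sin F = 2·area/(|EF|·|FD|) ≈ 0.65445.
Taking the obtuse solution, ∠F ≈ 139.12°.
Law of cosines then gives |DE| ≈ 143.27.
Perimeter = 143.27 + 40.7 + 110 = 293.97.

293.971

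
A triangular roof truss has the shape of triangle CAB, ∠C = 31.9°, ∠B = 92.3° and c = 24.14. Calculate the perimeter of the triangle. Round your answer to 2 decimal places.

The third angle is ∠A = 180° − ∠B − ∠C = 55.80°.
Law of sines: a = c·sin A/sin C ≈ 37.783.
Law of sines: b = c·sin B/sin C ≈ 45.645.
Semiperimeter s = (24.14+37.783+45.645)/2 = 53.784.
Perimeter = 24.14 + 37.783 + 45.645 = 107.57.

perimeter ≈ 107.57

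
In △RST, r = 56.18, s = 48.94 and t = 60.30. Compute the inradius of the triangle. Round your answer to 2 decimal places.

Semiperimeter p = (56.18 + 48.94 + 60.3)/2 = 82.71.
Heron's formula: area = √(82.71·26.53·33.77·22.41) ≈ 1288.6.
Inradius = area/p = 1288.6/82.71 ≈ 15.58.

15.58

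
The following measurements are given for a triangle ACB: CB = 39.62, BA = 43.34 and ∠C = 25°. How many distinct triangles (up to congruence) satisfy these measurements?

CB·sin C = 39.62·sin(25°) ≈ 16.74.
Since BA ≥ CB, exactly one triangle exists.

1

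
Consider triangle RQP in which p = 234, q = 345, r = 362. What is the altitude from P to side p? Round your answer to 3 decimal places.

332.695

Semiperimeter s = (362 + 345 + 234)/2 = 470.5.
Heron's formula: area = √(470.5·108.5·125.5·236.5) ≈ 38925.
The altitude from P has length 2·area/p ≈ 332.69.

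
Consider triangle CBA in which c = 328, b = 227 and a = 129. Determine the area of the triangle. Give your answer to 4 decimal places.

10829.6842

Semiperimeter s = (328 + 227 + 129)/2 = 342.
Heron's formula: area = √(342·14·115·213) ≈ 10830.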